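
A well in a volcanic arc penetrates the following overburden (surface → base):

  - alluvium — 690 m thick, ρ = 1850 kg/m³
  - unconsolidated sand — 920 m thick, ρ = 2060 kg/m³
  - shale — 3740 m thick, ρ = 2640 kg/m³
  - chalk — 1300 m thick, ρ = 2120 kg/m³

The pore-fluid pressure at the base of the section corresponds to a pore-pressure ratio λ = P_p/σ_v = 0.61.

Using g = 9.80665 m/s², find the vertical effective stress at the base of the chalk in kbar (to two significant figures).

Overburden (lithostatic) stress σ_v:
alluvium: 1850 kg/m³ × 9.80665 m/s² × 690 m = 1.252×10^7 Pa = 12.52 MPa
unconsolidated sand: 2060 kg/m³ × 9.80665 m/s² × 920 m = 1.859×10^7 Pa = 18.59 MPa
shale: 2640 kg/m³ × 9.80665 m/s² × 3740 m = 9.683×10^7 Pa = 96.83 MPa
chalk: 2120 kg/m³ × 9.80665 m/s² × 1300 m = 2.703×10^7 Pa = 27.03 MPa
Total = 12.52 + 18.59 + 96.83 + 27.03 = 154.96 MPa
Pore pressure P_p = λ·σ_v = 0.61 × 155.0 MPa = 94.52 MPa
Effective stress σ' = σ_v − P_p = 155.0 − 94.52 = 60.434 MPa = 0.60434 kbar

0.60 kbar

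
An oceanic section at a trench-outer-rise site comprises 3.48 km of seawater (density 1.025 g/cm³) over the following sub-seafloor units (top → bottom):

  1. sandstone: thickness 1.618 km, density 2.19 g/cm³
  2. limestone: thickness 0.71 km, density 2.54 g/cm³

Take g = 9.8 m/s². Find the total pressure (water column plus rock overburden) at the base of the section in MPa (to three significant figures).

seawater: 1025 kg/m³ × 9.8 m/s² × 3480 m = 3.496×10^7 Pa = 34.96 MPa
sandstone: 2190 kg/m³ × 9.8 m/s² × 1618 m = 3.473×10^7 Pa = 34.73 MPa
limestone: 2540 kg/m³ × 9.8 m/s² × 710 m = 1.767×10^7 Pa = 17.67 MPa
Total = 34.96 + 34.73 + 17.67 = 87.355 MPa

87.4 MPa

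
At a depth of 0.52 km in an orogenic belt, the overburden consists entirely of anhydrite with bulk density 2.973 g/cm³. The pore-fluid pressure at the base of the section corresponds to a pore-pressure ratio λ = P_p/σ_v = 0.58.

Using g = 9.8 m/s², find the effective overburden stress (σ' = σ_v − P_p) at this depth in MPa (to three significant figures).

6.36 MPa

Overburden (lithostatic) stress σ_v:
anhydrite: 2973 kg/m³ × 9.8 m/s² × 520 m = 1.515×10^7 Pa = 15.15 MPa
Pore pressure P_p = λ·σ_v = 0.58 × 15.15 MPa = 8.787 MPa
Effective stress σ' = σ_v − P_p = 15.15 − 8.787 = 6.3632 MPa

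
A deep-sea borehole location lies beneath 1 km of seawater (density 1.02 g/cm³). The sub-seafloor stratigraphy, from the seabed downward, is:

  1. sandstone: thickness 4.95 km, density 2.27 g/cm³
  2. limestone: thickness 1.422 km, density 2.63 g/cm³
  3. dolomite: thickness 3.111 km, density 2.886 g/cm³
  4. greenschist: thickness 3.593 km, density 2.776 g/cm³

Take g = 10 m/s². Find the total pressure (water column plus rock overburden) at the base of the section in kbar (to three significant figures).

seawater: 1020 kg/m³ × 10 m/s² × 1000 m = 1.020×10^7 Pa = 0.1020 kbar
sandstone: 2270 kg/m³ × 10 m/s² × 4950 m = 1.124×10^8 Pa = 1.124 kbar
limestone: 2630 kg/m³ × 10 m/s² × 1422 m = 3.740×10^7 Pa = 0.3740 kbar
dolomite: 2886 kg/m³ × 10 m/s² × 3111 m = 8.978×10^7 Pa = 0.8978 kbar
greenschist: 2776 kg/m³ × 10 m/s² × 3593 m = 9.974×10^7 Pa = 0.9974 kbar
Total = 0.1020 + 1.124 + 0.3740 + 0.8978 + 0.9974 = 3.4949 kbar

3.49 kbar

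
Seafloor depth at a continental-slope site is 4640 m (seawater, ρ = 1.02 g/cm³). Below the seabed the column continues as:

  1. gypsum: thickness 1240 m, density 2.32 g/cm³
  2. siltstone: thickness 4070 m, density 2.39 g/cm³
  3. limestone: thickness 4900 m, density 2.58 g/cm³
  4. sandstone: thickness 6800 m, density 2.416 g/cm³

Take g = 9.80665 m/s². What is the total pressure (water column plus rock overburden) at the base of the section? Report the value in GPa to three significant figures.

seawater: 1020 kg/m³ × 9.80665 m/s² × 4640 m = 4.641×10^7 Pa = 0.04641 GPa
gypsum: 2320 kg/m³ × 9.80665 m/s² × 1240 m = 2.821×10^7 Pa = 0.02821 GPa
siltstone: 2390 kg/m³ × 9.80665 m/s² × 4070 m = 9.539×10^7 Pa = 0.09539 GPa
limestone: 2580 kg/m³ × 9.80665 m/s² × 4900 m = 1.240×10^8 Pa = 0.1240 GPa
sandstone: 2416 kg/m³ × 9.80665 m/s² × 6800 m = 1.611×10^8 Pa = 0.1611 GPa
Total = 0.04641 + 0.02821 + 0.09539 + 0.1240 + 0.1611 = 0.45510 GPa

0.455 GPa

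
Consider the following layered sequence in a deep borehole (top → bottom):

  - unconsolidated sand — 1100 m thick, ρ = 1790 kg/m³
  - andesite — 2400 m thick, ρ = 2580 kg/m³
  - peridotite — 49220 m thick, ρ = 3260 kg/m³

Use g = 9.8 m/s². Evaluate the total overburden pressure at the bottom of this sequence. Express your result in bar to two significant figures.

17000 bar

unconsolidated sand: 1790 kg/m³ × 9.8 m/s² × 1100 m = 1.930×10^7 Pa = 193.0 bar
andesite: 2580 kg/m³ × 9.8 m/s² × 2400 m = 6.068×10^7 Pa = 606.8 bar
peridotite: 3260 kg/m³ × 9.8 m/s² × 49220 m = 1.572×10^9 Pa = 15725 bar
Total = 193.0 + 606.8 + 15725 = 16525 bar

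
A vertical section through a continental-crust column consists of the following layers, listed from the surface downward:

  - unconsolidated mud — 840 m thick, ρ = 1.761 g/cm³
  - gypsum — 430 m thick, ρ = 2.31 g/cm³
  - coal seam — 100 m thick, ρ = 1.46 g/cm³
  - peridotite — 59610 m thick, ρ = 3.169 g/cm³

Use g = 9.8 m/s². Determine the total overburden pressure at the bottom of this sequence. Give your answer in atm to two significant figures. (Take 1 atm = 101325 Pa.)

19000 atm

unconsolidated mud: 1761 kg/m³ × 9.8 m/s² × 840 m = 1.450×10^7 Pa = 143.1 atm
gypsum: 2310 kg/m³ × 9.8 m/s² × 430 m = 9.734×10^6 Pa = 96.07 atm
coal seam: 1460 kg/m³ × 9.8 m/s² × 100 m = 1.431×10^6 Pa = 14.12 atm
peridotite: 3169 kg/m³ × 9.8 m/s² × 59610 m = 1.851×10^9 Pa = 18271 atm
Total = 143.1 + 96.07 + 14.12 + 18271 = 18524 atm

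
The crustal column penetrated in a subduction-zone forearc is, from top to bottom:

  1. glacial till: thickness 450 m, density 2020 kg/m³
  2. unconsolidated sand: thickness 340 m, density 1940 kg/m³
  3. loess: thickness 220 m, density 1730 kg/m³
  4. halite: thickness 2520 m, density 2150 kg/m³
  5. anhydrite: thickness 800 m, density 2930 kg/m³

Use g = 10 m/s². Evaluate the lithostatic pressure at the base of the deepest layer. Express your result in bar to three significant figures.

glacial till: 2020 kg/m³ × 10 m/s² × 450 m = 9.090×10^6 Pa = 90.90 bar
unconsolidated sand: 1940 kg/m³ × 10 m/s² × 340 m = 6.596×10^6 Pa = 65.96 bar
loess: 1730 kg/m³ × 10 m/s² × 220 m = 3.806×10^6 Pa = 38.06 bar
halite: 2150 kg/m³ × 10 m/s² × 2520 m = 5.418×10^7 Pa = 541.8 bar
anhydrite: 2930 kg/m³ × 10 m/s² × 800 m = 2.344×10^7 Pa = 234.4 bar
Total = 90.90 + 65.96 + 38.06 + 541.8 + 234.4 = 971.12 bar

971 bar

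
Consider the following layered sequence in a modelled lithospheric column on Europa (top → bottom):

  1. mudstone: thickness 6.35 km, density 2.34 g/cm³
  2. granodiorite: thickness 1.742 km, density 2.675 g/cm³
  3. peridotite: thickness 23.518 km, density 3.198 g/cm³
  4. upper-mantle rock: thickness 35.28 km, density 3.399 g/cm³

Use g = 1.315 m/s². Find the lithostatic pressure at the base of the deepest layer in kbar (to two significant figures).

2.8 kbar

mudstone: 2340 kg/m³ × 1.315 m/s² × 6350 m = 1.954×10^7 Pa = 0.1954 kbar
granodiorite: 2675 kg/m³ × 1.315 m/s² × 1742 m = 6.128×10^6 Pa = 0.06128 kbar
peridotite: 3198 kg/m³ × 1.315 m/s² × 23518 m = 9.890×10^7 Pa = 0.9890 kbar
upper-mantle rock: 3399 kg/m³ × 1.315 m/s² × 35280 m = 1.577×10^8 Pa = 1.577 kbar
Total = 0.1954 + 0.06128 + 0.9890 + 1.577 = 2.8226 kbar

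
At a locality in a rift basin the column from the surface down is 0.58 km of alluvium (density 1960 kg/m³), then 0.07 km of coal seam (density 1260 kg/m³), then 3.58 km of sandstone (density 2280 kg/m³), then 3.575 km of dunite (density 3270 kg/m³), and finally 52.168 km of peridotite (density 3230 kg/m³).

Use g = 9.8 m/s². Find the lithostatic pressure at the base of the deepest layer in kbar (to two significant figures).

alluvium: 1960 kg/m³ × 9.8 m/s² × 580 m = 1.114×10^7 Pa = 0.1114 kbar
coal seam: 1260 kg/m³ × 9.8 m/s² × 70 m = 8.644×10^5 Pa = 8.644×10^-3 kbar
sandstone: 2280 kg/m³ × 9.8 m/s² × 3580 m = 7.999×10^7 Pa = 0.7999 kbar
dunite: 3270 kg/m³ × 9.8 m/s² × 3575 m = 1.146×10^8 Pa = 1.146 kbar
peridotite: 3230 kg/m³ × 9.8 m/s² × 52168 m = 1.651×10^9 Pa = 16.51 kbar
Total = 0.1114 + 8.644×10^-3 + 0.7999 + 1.146 + 16.51 = 18.579 kbar

19 kbar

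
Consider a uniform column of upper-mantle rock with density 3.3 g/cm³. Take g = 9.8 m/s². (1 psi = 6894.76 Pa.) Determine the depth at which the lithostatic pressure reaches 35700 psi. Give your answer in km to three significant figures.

7.61 km

h = P/(ρg) = 35700 psi / (3300 kg/m³ × 9.8 m/s²) = 2.461×10^8 Pa / 32340 Pa/m = 7611.1 m
= 7.6111 km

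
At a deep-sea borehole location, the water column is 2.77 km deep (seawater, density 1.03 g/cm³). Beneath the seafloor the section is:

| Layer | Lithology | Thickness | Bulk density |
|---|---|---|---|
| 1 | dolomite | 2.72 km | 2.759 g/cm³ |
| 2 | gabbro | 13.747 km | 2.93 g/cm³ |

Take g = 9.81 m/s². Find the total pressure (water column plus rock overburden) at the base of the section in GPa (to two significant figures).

seawater: 1030 kg/m³ × 9.81 m/s² × 2770 m = 2.799×10^7 Pa = 0.02799 GPa
dolomite: 2759 kg/m³ × 9.81 m/s² × 2720 m = 7.362×10^7 Pa = 0.07362 GPa
gabbro: 2930 kg/m³ × 9.81 m/s² × 13747 m = 3.951×10^8 Pa = 0.3951 GPa
Total = 0.02799 + 0.07362 + 0.3951 = 0.49674 GPa

0.50 GPa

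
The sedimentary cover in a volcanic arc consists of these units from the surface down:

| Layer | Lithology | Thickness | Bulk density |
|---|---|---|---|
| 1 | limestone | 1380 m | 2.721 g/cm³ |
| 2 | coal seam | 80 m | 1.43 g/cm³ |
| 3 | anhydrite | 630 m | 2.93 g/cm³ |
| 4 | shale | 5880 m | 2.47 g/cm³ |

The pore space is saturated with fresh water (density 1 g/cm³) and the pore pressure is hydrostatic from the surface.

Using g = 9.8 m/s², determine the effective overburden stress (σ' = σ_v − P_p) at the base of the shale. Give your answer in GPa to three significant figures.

Overburden (lithostatic) stress σ_v:
limestone: 2721 kg/m³ × 9.8 m/s² × 1380 m = 3.680×10^7 Pa = 36.80 MPa
coal seam: 1430 kg/m³ × 9.8 m/s² × 80 m = 1.121×10^6 Pa = 1.121 MPa
anhydrite: 2930 kg/m³ × 9.8 m/s² × 630 m = 1.809×10^7 Pa = 18.09 MPa
shale: 2470 kg/m³ × 9.8 m/s² × 5880 m = 1.423×10^8 Pa = 142.3 MPa
Total = 36.80 + 1.121 + 18.09 + 142.3 = 198.34 MPa
Pore pressure P_p = 1000 kg/m³ × 9.8 m/s² × 7970 m = 7.811×10^7 Pa = 78.11 MPa
Effective stress σ' = σ_v − P_p = 198.3 − 78.11 = 120.24 MPa = 0.12024 GPa

0.120 GPa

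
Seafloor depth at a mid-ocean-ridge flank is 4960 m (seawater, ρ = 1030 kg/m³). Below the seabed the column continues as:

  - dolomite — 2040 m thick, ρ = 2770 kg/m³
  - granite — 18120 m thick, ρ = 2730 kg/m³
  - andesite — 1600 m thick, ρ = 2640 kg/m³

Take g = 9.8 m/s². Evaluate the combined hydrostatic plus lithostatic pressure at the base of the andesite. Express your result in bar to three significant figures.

seawater: 1030 kg/m³ × 9.8 m/s² × 4960 m = 5.007×10^7 Pa = 500.7 bar
dolomite: 2770 kg/m³ × 9.8 m/s² × 2040 m = 5.538×10^7 Pa = 553.8 bar
granite: 2730 kg/m³ × 9.8 m/s² × 18120 m = 4.848×10^8 Pa = 4848 bar
andesite: 2640 kg/m³ × 9.8 m/s² × 1600 m = 4.140×10^7 Pa = 414.0 bar
Total = 500.7 + 553.8 + 4848 + 414.0 = 6316.2 bar

6320 bar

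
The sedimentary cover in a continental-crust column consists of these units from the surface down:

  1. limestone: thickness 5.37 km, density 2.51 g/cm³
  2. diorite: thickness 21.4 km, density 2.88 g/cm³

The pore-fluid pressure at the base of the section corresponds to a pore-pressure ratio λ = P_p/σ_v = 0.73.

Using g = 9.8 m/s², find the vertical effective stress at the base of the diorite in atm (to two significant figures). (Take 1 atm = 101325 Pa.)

2000 atm

Overburden (lithostatic) stress σ_v:
limestone: 2510 kg/m³ × 9.8 m/s² × 5370 m = 1.321×10^8 Pa = 132.1 MPa
diorite: 2880 kg/m³ × 9.8 m/s² × 21400 m = 6.040×10^8 Pa = 604.0 MPa
Total = 132.1 + 604.0 = 736.08 MPa
Pore pressure P_p = λ·σ_v = 0.73 × 736.1 MPa = 537.3 MPa
Effective stress σ' = σ_v − P_p = 736.1 − 537.3 = 198.74 MPa = 1961.4 atm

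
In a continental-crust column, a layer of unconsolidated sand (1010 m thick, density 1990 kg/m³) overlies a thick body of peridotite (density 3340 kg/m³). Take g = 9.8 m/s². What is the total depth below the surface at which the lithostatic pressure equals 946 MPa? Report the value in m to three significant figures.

Pressure at base of upper layers: 1990×9.8×1010 = 1.970×10^7 Pa = 19.70 MPa
Remaining pressure to be supplied by peridotite: 9.460×10^8 − 1.970×10^7 = 9.263×10^8 Pa
Additional depth in peridotite = 9.263×10^8 Pa / (3340 kg/m³ × 9.8 m/s²) = 28300 m
Total depth = 1010 m + 28300 m = 29310 m

29300 m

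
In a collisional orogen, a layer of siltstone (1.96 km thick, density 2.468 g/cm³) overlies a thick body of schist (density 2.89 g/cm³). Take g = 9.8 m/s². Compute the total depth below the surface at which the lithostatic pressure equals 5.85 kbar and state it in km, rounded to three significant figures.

Pressure at base of upper layers: 2468×9.8×1960 = 4.741×10^7 Pa = 0.4741 kbar
Remaining pressure to be supplied by schist: 5.850×10^8 − 4.741×10^7 = 5.376×10^8 Pa
Additional depth in schist = 5.376×10^8 Pa / (2890 kg/m³ × 9.8 m/s²) = 18982 m
Total depth = 1960 m + 18982 m = 20942 m
= 20.942 km

20.9 km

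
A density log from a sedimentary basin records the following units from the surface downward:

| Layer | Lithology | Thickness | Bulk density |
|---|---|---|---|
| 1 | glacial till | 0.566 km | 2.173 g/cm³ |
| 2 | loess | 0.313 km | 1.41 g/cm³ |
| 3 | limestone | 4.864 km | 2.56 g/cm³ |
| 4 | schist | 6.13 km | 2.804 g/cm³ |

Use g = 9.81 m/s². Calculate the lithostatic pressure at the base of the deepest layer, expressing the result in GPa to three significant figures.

0.307 GPa

glacial till: 2173 kg/m³ × 9.81 m/s² × 566 m = 1.207×10^7 Pa = 0.01207 GPa
loess: 1410 kg/m³ × 9.81 m/s² × 313 m = 4.329×10^6 Pa = 4.329×10^-3 GPa
limestone: 2560 kg/m³ × 9.81 m/s² × 4864 m = 1.222×10^8 Pa = 0.1222 GPa
schist: 2804 kg/m³ × 9.81 m/s² × 6130 m = 1.686×10^8 Pa = 0.1686 GPa
Total = 0.01207 + 4.329×10^-3 + 0.1222 + 0.1686 = 0.30717 GPa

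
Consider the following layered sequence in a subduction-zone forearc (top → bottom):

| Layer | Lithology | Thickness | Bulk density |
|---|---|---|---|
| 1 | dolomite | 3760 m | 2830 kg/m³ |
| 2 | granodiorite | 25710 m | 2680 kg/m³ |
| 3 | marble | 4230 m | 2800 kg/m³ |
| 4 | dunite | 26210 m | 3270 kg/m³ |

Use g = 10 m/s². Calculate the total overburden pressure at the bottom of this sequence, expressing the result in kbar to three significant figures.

dolomite: 2830 kg/m³ × 10 m/s² × 3760 m = 1.064×10^8 Pa = 1.064 kbar
granodiorite: 2680 kg/m³ × 10 m/s² × 25710 m = 6.890×10^8 Pa = 6.890 kbar
marble: 2800 kg/m³ × 10 m/s² × 4230 m = 1.184×10^8 Pa = 1.184 kbar
dunite: 3270 kg/m³ × 10 m/s² × 26210 m = 8.571×10^8 Pa = 8.571 kbar
Total = 1.064 + 6.890 + 1.184 + 8.571 = 17.709 kbar

17.7 kbar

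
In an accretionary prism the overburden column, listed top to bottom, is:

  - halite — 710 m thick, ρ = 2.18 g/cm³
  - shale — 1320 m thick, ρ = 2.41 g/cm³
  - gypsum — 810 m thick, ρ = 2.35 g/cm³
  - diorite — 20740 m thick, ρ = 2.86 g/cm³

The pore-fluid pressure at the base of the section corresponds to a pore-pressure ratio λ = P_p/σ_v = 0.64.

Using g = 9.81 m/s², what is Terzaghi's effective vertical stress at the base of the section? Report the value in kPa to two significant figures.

230000 kPa

Overburden (lithostatic) stress σ_v:
halite: 2180 kg/m³ × 9.81 m/s² × 710 m = 1.518×10^7 Pa = 15.18 MPa
shale: 2410 kg/m³ × 9.81 m/s² × 1320 m = 3.121×10^7 Pa = 31.21 MPa
gypsum: 2350 kg/m³ × 9.81 m/s² × 810 m = 1.867×10^7 Pa = 18.67 MPa
diorite: 2860 kg/m³ × 9.81 m/s² × 20740 m = 5.819×10^8 Pa = 581.9 MPa
Total = 15.18 + 31.21 + 18.67 + 581.9 = 646.96 MPa
Pore pressure P_p = λ·σ_v = 0.64 × 647.0 MPa = 414.1 MPa
Effective stress σ' = σ_v − P_p = 647.0 − 414.1 = 232.91 MPa = 2.3291×10^5 kPa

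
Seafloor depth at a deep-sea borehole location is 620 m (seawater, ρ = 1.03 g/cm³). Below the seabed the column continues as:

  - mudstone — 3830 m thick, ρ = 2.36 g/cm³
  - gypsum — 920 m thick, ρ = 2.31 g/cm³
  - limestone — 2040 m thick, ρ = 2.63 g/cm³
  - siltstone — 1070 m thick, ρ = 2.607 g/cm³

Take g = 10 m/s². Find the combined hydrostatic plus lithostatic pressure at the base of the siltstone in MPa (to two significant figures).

200 MPa

seawater: 1030 kg/m³ × 10 m/s² × 620 m = 6.386×10^6 Pa = 6.386 MPa
mudstone: 2360 kg/m³ × 10 m/s² × 3830 m = 9.039×10^7 Pa = 90.39 MPa
gypsum: 2310 kg/m³ × 10 m/s² × 920 m = 2.125×10^7 Pa = 21.25 MPa
limestone: 2630 kg/m³ × 10 m/s² × 2040 m = 5.365×10^7 Pa = 53.65 MPa
siltstone: 2607 kg/m³ × 10 m/s² × 1070 m = 2.789×10^7 Pa = 27.89 MPa
Total = 6.386 + 90.39 + 21.25 + 53.65 + 27.89 = 199.57 MPa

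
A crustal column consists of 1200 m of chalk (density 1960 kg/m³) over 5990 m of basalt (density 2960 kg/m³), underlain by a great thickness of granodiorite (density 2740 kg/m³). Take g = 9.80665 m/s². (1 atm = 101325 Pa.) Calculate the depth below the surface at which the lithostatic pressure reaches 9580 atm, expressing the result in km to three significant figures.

36.0 km

Pressure at base of upper layers: 1960×9.80665×1200 + 2960×9.80665×5990 = 1.969×10^8 Pa = 1944 atm
Remaining pressure to be supplied by granodiorite: 9.707×10^8 − 1.969×10^8 = 7.738×10^8 Pa
Additional depth in granodiorite = 7.738×10^8 Pa / (2740 kg/m³ × 9.80665 m/s²) = 28796 m
Total depth = 7190 m + 28796 m = 35986 m
= 35.986 km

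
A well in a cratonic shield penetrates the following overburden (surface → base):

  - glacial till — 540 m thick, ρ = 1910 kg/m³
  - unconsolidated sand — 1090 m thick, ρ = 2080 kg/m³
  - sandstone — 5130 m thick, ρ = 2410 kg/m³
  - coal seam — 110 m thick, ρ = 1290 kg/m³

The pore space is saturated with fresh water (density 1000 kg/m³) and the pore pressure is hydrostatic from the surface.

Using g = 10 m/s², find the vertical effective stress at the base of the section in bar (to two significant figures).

Overburden (lithostatic) stress σ_v:
glacial till: 1910 kg/m³ × 10 m/s² × 540 m = 1.031×10^7 Pa = 10.31 MPa
unconsolidated sand: 2080 kg/m³ × 10 m/s² × 1090 m = 2.267×10^7 Pa = 22.67 MPa
sandstone: 2410 kg/m³ × 10 m/s² × 5130 m = 1.236×10^8 Pa = 123.6 MPa
coal seam: 1290 kg/m³ × 10 m/s² × 110 m = 1.419×10^6 Pa = 1.419 MPa
Total = 10.31 + 22.67 + 123.6 + 1.419 = 158.04 MPa
Pore pressure P_p = 1000 kg/m³ × 10 m/s² × 6870 m = 6.870×10^7 Pa = 68.70 MPa
Effective stress σ' = σ_v − P_p = 158.0 − 68.70 = 89.338 MPa = 893.38 bar

890 bar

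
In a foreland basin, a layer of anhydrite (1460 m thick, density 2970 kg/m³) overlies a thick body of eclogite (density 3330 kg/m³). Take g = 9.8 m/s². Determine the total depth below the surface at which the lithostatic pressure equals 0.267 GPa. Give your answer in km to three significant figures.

8.34 km

Pressure at base of upper layers: 2970×9.8×1460 = 4.249×10^7 Pa = 0.04249 GPa
Remaining pressure to be supplied by eclogite: 2.670×10^8 − 4.249×10^7 = 2.245×10^8 Pa
Additional depth in eclogite = 2.245×10^8 Pa / (3330 kg/m³ × 9.8 m/s²) = 6879.5 m
Total depth = 1460 m + 6879.5 m = 8339.5 m
= 8.3395 km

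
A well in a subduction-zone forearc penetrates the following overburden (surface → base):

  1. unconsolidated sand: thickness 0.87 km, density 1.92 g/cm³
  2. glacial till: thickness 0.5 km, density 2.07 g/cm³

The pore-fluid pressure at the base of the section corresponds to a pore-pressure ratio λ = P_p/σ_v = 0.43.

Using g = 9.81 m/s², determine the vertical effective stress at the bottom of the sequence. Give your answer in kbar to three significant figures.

0.151 kbar

Overburden (lithostatic) stress σ_v:
unconsolidated sand: 1920 kg/m³ × 9.81 m/s² × 870 m = 1.639×10^7 Pa = 16.39 MPa
glacial till: 2070 kg/m³ × 9.81 m/s² × 500 m = 1.015×10^7 Pa = 10.15 MPa
Total = 16.39 + 10.15 = 26.540 MPa
Pore pressure P_p = λ·σ_v = 0.43 × 26.54 MPa = 11.41 MPa
Effective stress σ' = σ_v − P_p = 26.54 − 11.41 = 15.128 MPa = 0.15128 kbar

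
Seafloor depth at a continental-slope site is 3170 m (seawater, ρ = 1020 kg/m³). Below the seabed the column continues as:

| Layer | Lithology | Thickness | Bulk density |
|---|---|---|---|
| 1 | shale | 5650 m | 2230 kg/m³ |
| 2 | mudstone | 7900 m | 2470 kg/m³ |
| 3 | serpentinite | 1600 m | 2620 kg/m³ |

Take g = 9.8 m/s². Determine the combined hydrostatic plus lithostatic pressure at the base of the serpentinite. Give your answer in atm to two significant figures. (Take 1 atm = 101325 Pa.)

3800 atm

seawater: 1020 kg/m³ × 9.8 m/s² × 3170 m = 3.169×10^7 Pa = 312.7 atm
shale: 2230 kg/m³ × 9.8 m/s² × 5650 m = 1.235×10^8 Pa = 1219 atm
mudstone: 2470 kg/m³ × 9.8 m/s² × 7900 m = 1.912×10^8 Pa = 1887 atm
serpentinite: 2620 kg/m³ × 9.8 m/s² × 1600 m = 4.108×10^7 Pa = 405.4 atm
Total = 312.7 + 1219 + 1887 + 405.4 = 3824.0 atm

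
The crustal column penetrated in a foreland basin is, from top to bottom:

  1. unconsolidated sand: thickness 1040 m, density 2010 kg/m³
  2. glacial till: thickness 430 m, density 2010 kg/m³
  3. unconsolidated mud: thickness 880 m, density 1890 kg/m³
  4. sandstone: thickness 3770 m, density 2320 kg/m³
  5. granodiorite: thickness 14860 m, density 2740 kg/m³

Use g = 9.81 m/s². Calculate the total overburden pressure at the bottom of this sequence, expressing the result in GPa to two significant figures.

0.53 GPa

unconsolidated sand: 2010 kg/m³ × 9.81 m/s² × 1040 m = 2.051×10^7 Pa = 0.02051 GPa
glacial till: 2010 kg/m³ × 9.81 m/s² × 430 m = 8.479×10^6 Pa = 8.479×10^-3 GPa
unconsolidated mud: 1890 kg/m³ × 9.81 m/s² × 880 m = 1.632×10^7 Pa = 0.01632 GPa
sandstone: 2320 kg/m³ × 9.81 m/s² × 3770 m = 8.580×10^7 Pa = 0.08580 GPa
granodiorite: 2740 kg/m³ × 9.81 m/s² × 14860 m = 3.994×10^8 Pa = 0.3994 GPa
Total = 0.02051 + 8.479×10^-3 + 0.01632 + 0.08580 + 0.3994 = 0.53053 GPa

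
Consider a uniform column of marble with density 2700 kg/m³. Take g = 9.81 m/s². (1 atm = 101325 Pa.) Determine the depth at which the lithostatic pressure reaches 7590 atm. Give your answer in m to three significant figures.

h = P/(ρg) = 7590 atm / (2700 kg/m³ × 9.81 m/s²) = 7.691×10^8 Pa / 26487 Pa/m = 29035 m

29000 m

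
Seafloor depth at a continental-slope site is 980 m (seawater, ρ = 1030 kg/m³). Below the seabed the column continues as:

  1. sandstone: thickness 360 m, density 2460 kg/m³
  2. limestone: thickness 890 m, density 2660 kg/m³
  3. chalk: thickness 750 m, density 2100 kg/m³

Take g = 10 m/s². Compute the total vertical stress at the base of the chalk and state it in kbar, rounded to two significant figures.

seawater: 1030 kg/m³ × 10 m/s² × 980 m = 1.009×10^7 Pa = 0.1009 kbar
sandstone: 2460 kg/m³ × 10 m/s² × 360 m = 8.856×10^6 Pa = 0.08856 kbar
limestone: 2660 kg/m³ × 10 m/s² × 890 m = 2.367×10^7 Pa = 0.2367 kbar
chalk: 2100 kg/m³ × 10 m/s² × 750 m = 1.575×10^7 Pa = 0.1575 kbar
Total = 0.1009 + 0.08856 + 0.2367 + 0.1575 = 0.58374 kbar

0.58 kbar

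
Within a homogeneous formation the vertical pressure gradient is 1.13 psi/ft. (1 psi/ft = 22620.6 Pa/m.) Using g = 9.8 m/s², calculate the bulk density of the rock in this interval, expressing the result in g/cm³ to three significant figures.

ρ = (dP/dz)/g = 1.13 psi/ft / 9.8 m/s² = 25561 Pa/m / 9.8 m/s² = 2608.3 kg/m³
= 2.608 g/cm³

2.61 g/cm³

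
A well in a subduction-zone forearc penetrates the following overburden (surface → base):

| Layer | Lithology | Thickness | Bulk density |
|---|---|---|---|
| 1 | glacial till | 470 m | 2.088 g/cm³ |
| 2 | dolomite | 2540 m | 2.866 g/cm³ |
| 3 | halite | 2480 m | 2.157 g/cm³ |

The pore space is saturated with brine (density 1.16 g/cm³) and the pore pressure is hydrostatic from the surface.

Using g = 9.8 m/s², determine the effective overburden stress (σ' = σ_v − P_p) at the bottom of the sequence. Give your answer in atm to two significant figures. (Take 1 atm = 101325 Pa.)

700 atm

Overburden (lithostatic) stress σ_v:
glacial till: 2088 kg/m³ × 9.8 m/s² × 470 m = 9.617×10^6 Pa = 9.617 MPa
dolomite: 2866 kg/m³ × 9.8 m/s² × 2540 m = 7.134×10^7 Pa = 71.34 MPa
halite: 2157 kg/m³ × 9.8 m/s² × 2480 m = 5.242×10^7 Pa = 52.42 MPa
Total = 9.617 + 71.34 + 52.42 = 133.38 MPa
Pore pressure P_p = 1160 kg/m³ × 9.8 m/s² × 5490 m = 6.241×10^7 Pa = 62.41 MPa
Effective stress σ' = σ_v − P_p = 133.4 − 62.41 = 70.971 MPa = 700.43 atm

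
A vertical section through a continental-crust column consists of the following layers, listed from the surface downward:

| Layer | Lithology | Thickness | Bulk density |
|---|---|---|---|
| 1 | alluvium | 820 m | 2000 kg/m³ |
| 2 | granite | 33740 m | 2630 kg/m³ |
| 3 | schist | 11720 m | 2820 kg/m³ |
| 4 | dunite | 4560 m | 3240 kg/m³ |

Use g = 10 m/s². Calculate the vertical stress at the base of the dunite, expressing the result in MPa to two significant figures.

1400 MPa

alluvium: 2000 kg/m³ × 10 m/s² × 820 m = 1.640×10^7 Pa = 16.40 MPa
granite: 2630 kg/m³ × 10 m/s² × 33740 m = 8.874×10^8 Pa = 887.4 MPa
schist: 2820 kg/m³ × 10 m/s² × 11720 m = 3.305×10^8 Pa = 330.5 MPa
dunite: 3240 kg/m³ × 10 m/s² × 4560 m = 1.477×10^8 Pa = 147.7 MPa
Total = 16.40 + 887.4 + 330.5 + 147.7 = 1382.0 MPa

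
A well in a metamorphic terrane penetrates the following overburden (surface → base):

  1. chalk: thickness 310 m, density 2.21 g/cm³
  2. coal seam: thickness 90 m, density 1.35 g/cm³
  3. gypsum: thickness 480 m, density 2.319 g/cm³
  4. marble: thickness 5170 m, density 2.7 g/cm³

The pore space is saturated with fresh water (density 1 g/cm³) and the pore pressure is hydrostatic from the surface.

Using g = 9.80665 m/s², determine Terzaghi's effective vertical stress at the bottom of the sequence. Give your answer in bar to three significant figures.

Overburden (lithostatic) stress σ_v:
chalk: 2210 kg/m³ × 9.80665 m/s² × 310 m = 6.719×10^6 Pa = 6.719 MPa
coal seam: 1350 kg/m³ × 9.80665 m/s² × 90 m = 1.192×10^6 Pa = 1.192 MPa
gypsum: 2319 kg/m³ × 9.80665 m/s² × 480 m = 1.092×10^7 Pa = 10.92 MPa
marble: 2700 kg/m³ × 9.80665 m/s² × 5170 m = 1.369×10^8 Pa = 136.9 MPa
Total = 6.719 + 1.192 + 10.92 + 136.9 = 155.72 MPa
Pore pressure P_p = 1000 kg/m³ × 9.80665 m/s² × 6050 m = 5.933×10^7 Pa = 59.33 MPa
Effective stress σ' = σ_v − P_p = 155.7 − 59.33 = 96.387 MPa = 963.87 bar

964 bar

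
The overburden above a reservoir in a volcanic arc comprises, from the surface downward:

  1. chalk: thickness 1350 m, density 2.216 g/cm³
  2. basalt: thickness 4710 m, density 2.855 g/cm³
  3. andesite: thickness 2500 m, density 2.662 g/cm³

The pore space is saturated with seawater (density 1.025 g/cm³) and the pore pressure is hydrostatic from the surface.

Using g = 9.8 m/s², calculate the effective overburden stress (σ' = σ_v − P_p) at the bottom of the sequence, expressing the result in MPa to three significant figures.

Overburden (lithostatic) stress σ_v:
chalk: 2216 kg/m³ × 9.8 m/s² × 1350 m = 2.932×10^7 Pa = 29.32 MPa
basalt: 2855 kg/m³ × 9.8 m/s² × 4710 m = 1.318×10^8 Pa = 131.8 MPa
andesite: 2662 kg/m³ × 9.8 m/s² × 2500 m = 6.522×10^7 Pa = 65.22 MPa
Total = 29.32 + 131.8 + 65.22 = 226.32 MPa
Pore pressure P_p = 1025 kg/m³ × 9.8 m/s² × 8560 m = 8.599×10^7 Pa = 85.99 MPa
Effective stress σ' = σ_v − P_p = 226.3 − 85.99 = 140.33 MPa

140 MPa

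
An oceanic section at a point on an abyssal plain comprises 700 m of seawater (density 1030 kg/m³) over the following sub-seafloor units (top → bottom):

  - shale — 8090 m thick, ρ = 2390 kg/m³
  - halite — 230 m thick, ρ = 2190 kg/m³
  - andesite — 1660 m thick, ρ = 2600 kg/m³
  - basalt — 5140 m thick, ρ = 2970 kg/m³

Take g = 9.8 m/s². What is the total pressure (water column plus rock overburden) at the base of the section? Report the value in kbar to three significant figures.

seawater: 1030 kg/m³ × 9.8 m/s² × 700 m = 7.066×10^6 Pa = 0.07066 kbar
shale: 2390 kg/m³ × 9.8 m/s² × 8090 m = 1.895×10^8 Pa = 1.895 kbar
halite: 2190 kg/m³ × 9.8 m/s² × 230 m = 4.936×10^6 Pa = 0.04936 kbar
andesite: 2600 kg/m³ × 9.8 m/s² × 1660 m = 4.230×10^7 Pa = 0.4230 kbar
basalt: 2970 kg/m³ × 9.8 m/s² × 5140 m = 1.496×10^8 Pa = 1.496 kbar
Total = 0.07066 + 1.895 + 0.04936 + 0.4230 + 1.496 = 3.9339 kbar

3.93 kbar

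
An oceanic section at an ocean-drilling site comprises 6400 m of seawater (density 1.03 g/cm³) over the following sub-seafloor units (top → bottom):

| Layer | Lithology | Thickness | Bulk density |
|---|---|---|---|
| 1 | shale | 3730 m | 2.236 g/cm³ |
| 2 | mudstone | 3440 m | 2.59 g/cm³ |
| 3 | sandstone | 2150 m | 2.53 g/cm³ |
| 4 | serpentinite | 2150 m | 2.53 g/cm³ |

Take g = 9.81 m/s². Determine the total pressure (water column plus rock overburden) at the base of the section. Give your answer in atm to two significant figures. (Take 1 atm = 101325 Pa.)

3400 atm

seawater: 1030 kg/m³ × 9.81 m/s² × 6400 m = 6.467×10^7 Pa = 638.2 atm
shale: 2236 kg/m³ × 9.81 m/s² × 3730 m = 8.182×10^7 Pa = 807.5 atm
mudstone: 2590 kg/m³ × 9.81 m/s² × 3440 m = 8.740×10^7 Pa = 862.6 atm
sandstone: 2530 kg/m³ × 9.81 m/s² × 2150 m = 5.336×10^7 Pa = 526.6 atm
serpentinite: 2530 kg/m³ × 9.81 m/s² × 2150 m = 5.336×10^7 Pa = 526.6 atm
Total = 638.2 + 807.5 + 862.6 + 526.6 + 526.6 = 3361.6 atm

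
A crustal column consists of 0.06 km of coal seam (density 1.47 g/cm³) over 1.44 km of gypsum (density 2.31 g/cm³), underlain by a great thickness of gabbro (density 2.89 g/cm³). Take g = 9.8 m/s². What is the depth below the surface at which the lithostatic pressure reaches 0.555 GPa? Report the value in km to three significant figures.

Pressure at base of upper layers: 1470×9.8×60 + 2310×9.8×1440 = 3.346×10^7 Pa = 0.03346 GPa
Remaining pressure to be supplied by gabbro: 5.550×10^8 − 3.346×10^7 = 5.215×10^8 Pa
Additional depth in gabbro = 5.215×10^8 Pa / (2890 kg/m³ × 9.8 m/s²) = 18415 m
Total depth = 1500 m + 18415 m = 19915 m
= 19.915 km

19.9 km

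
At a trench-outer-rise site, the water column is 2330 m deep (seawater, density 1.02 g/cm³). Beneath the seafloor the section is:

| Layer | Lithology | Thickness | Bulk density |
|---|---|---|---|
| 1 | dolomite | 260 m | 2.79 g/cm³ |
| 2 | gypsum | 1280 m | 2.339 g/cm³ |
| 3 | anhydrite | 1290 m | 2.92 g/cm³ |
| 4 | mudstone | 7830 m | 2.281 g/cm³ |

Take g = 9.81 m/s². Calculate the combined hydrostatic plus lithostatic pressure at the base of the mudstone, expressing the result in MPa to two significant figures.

seawater: 1020 kg/m³ × 9.81 m/s² × 2330 m = 2.331×10^7 Pa = 23.31 MPa
dolomite: 2790 kg/m³ × 9.81 m/s² × 260 m = 7.116×10^6 Pa = 7.116 MPa
gypsum: 2339 kg/m³ × 9.81 m/s² × 1280 m = 2.937×10^7 Pa = 29.37 MPa
anhydrite: 2920 kg/m³ × 9.81 m/s² × 1290 m = 3.695×10^7 Pa = 36.95 MPa
mudstone: 2281 kg/m³ × 9.81 m/s² × 7830 m = 1.752×10^8 Pa = 175.2 MPa
Total = 23.31 + 7.116 + 29.37 + 36.95 + 175.2 = 271.96 MPa

270 MPa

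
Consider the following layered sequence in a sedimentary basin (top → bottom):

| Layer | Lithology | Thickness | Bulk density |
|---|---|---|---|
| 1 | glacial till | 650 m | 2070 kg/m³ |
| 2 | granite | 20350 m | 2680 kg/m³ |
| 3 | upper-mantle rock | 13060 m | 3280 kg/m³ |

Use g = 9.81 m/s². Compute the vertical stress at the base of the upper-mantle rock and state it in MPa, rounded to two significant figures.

970 MPa

glacial till: 2070 kg/m³ × 9.81 m/s² × 650 m = 1.320×10^7 Pa = 13.20 MPa
granite: 2680 kg/m³ × 9.81 m/s² × 20350 m = 5.350×10^8 Pa = 535.0 MPa
upper-mantle rock: 3280 kg/m³ × 9.81 m/s² × 13060 m = 4.202×10^8 Pa = 420.2 MPa
Total = 13.20 + 535.0 + 420.2 = 968.45 MPa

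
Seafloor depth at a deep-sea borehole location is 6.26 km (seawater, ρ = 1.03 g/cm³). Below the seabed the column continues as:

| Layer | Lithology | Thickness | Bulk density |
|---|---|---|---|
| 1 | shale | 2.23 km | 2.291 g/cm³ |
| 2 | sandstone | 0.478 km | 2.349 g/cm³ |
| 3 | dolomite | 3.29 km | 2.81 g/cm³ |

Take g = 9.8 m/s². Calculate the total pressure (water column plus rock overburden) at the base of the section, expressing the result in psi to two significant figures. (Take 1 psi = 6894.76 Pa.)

31000 psi

seawater: 1030 kg/m³ × 9.8 m/s² × 6260 m = 6.319×10^7 Pa = 9165 psi
shale: 2291 kg/m³ × 9.8 m/s² × 2230 m = 5.007×10^7 Pa = 7262 psi
sandstone: 2349 kg/m³ × 9.8 m/s² × 478 m = 1.100×10^7 Pa = 1596 psi
dolomite: 2810 kg/m³ × 9.8 m/s² × 3290 m = 9.060×10^7 Pa = 13140 psi
Total = 9165 + 7262 + 1596 + 13140 = 31163 psi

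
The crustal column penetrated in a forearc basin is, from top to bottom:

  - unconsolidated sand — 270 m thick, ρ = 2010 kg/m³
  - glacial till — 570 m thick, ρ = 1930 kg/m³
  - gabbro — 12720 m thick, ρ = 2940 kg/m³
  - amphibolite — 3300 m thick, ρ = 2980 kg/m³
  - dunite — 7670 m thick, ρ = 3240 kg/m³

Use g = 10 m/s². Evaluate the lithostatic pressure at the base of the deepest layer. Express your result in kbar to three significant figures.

unconsolidated sand: 2010 kg/m³ × 10 m/s² × 270 m = 5.427×10^6 Pa = 0.05427 kbar
glacial till: 1930 kg/m³ × 10 m/s² × 570 m = 1.100×10^7 Pa = 0.1100 kbar
gabbro: 2940 kg/m³ × 10 m/s² × 12720 m = 3.740×10^8 Pa = 3.740 kbar
amphibolite: 2980 kg/m³ × 10 m/s² × 3300 m = 9.834×10^7 Pa = 0.9834 kbar
dunite: 3240 kg/m³ × 10 m/s² × 7670 m = 2.485×10^8 Pa = 2.485 kbar
Total = 0.05427 + 0.1100 + 3.740 + 0.9834 + 2.485 = 7.3724 kbar

7.37 kbar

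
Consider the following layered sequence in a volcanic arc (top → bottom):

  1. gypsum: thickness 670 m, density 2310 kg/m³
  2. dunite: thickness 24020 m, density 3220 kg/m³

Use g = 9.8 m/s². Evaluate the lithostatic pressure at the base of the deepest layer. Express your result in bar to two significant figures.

gypsum: 2310 kg/m³ × 9.8 m/s² × 670 m = 1.517×10^7 Pa = 151.7 bar
dunite: 3220 kg/m³ × 9.8 m/s² × 24020 m = 7.580×10^8 Pa = 7580 bar
Total = 151.7 + 7580 = 7731.4 bar

7700 bar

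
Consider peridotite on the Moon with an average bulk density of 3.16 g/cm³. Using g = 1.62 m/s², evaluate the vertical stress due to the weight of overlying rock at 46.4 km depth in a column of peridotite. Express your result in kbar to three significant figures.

peridotite: 3160 kg/m³ × 1.62 m/s² × 46400 m = 2.375×10^8 Pa = 2.375 kbar

2.38 kbar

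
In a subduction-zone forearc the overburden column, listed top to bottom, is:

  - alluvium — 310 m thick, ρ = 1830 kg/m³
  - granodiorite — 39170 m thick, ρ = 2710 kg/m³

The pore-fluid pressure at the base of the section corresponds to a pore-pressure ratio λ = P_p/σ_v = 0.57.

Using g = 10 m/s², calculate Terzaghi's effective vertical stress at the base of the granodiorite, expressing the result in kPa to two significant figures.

460000 kPa

Overburden (lithostatic) stress σ_v:
alluvium: 1830 kg/m³ × 10 m/s² × 310 m = 5.673×10^6 Pa = 5.673 MPa
granodiorite: 2710 kg/m³ × 10 m/s² × 39170 m = 1.062×10^9 Pa = 1062 MPa
Total = 5.673 + 1062 = 1067.2 MPa
Pore pressure P_p = λ·σ_v = 0.57 × 1067 MPa = 608.3 MPa
Effective stress σ' = σ_v − P_p = 1067 − 608.3 = 458.89 MPa = 4.5889×10^5 kPa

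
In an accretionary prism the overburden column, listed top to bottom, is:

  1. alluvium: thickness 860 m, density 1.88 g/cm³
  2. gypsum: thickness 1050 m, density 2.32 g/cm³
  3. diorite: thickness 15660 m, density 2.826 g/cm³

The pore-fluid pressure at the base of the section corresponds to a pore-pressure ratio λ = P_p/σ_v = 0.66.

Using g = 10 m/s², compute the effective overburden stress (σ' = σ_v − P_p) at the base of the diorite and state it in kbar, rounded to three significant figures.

Overburden (lithostatic) stress σ_v:
alluvium: 1880 kg/m³ × 10 m/s² × 860 m = 1.617×10^7 Pa = 16.17 MPa
gypsum: 2320 kg/m³ × 10 m/s² × 1050 m = 2.436×10^7 Pa = 24.36 MPa
diorite: 2826 kg/m³ × 10 m/s² × 15660 m = 4.426×10^8 Pa = 442.6 MPa
Total = 16.17 + 24.36 + 442.6 = 483.08 MPa
Pore pressure P_p = λ·σ_v = 0.66 × 483.1 MPa = 318.8 MPa
Effective stress σ' = σ_v − P_p = 483.1 − 318.8 = 164.25 MPa = 1.6425 kbar

1.64 kbar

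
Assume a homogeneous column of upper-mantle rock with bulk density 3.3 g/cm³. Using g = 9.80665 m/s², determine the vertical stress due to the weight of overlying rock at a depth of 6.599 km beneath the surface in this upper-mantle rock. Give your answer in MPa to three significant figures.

214 MPa

upper-mantle rock: 3300 kg/m³ × 9.80665 m/s² × 6599 m = 2.136×10^8 Pa = 213.6 MPa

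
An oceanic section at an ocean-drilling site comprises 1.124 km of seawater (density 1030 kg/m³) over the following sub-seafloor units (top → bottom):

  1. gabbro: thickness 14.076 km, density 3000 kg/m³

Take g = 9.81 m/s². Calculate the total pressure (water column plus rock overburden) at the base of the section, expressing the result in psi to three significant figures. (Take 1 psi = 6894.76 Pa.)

seawater: 1030 kg/m³ × 9.81 m/s² × 1124 m = 1.136×10^7 Pa = 1647 psi
gabbro: 3000 kg/m³ × 9.81 m/s² × 14076 m = 4.143×10^8 Pa = 60083 psi
Total = 1647 + 60083 = 61730 psi

61700 psi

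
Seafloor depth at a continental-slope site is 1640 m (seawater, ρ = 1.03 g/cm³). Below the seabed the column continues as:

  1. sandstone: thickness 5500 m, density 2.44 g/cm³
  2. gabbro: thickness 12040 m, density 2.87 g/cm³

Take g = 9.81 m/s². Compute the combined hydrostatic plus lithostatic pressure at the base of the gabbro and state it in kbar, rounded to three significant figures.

seawater: 1030 kg/m³ × 9.81 m/s² × 1640 m = 1.657×10^7 Pa = 0.1657 kbar
sandstone: 2440 kg/m³ × 9.81 m/s² × 5500 m = 1.317×10^8 Pa = 1.317 kbar
gabbro: 2870 kg/m³ × 9.81 m/s² × 12040 m = 3.390×10^8 Pa = 3.390 kbar
Total = 0.1657 + 1.317 + 3.390 = 4.8720 kbar

4.87 kbar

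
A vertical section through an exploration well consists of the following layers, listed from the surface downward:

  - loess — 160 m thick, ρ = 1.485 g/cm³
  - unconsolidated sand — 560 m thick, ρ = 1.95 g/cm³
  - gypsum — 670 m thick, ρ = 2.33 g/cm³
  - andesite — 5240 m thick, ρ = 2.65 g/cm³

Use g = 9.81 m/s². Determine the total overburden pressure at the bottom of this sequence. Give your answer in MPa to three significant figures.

loess: 1485 kg/m³ × 9.81 m/s² × 160 m = 2.331×10^6 Pa = 2.331 MPa
unconsolidated sand: 1950 kg/m³ × 9.81 m/s² × 560 m = 1.071×10^7 Pa = 10.71 MPa
gypsum: 2330 kg/m³ × 9.81 m/s² × 670 m = 1.531×10^7 Pa = 15.31 MPa
andesite: 2650 kg/m³ × 9.81 m/s² × 5240 m = 1.362×10^8 Pa = 136.2 MPa
Total = 2.331 + 10.71 + 15.31 + 136.2 = 164.58 MPa

165 MPa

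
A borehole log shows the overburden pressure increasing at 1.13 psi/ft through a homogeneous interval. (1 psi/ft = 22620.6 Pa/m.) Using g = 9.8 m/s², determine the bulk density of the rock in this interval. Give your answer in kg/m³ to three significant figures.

ρ = (dP/dz)/g = 1.13 psi/ft / 9.8 m/s² = 25561 Pa/m / 9.8 m/s² = 2608.3 kg/m³

2610 kg/m³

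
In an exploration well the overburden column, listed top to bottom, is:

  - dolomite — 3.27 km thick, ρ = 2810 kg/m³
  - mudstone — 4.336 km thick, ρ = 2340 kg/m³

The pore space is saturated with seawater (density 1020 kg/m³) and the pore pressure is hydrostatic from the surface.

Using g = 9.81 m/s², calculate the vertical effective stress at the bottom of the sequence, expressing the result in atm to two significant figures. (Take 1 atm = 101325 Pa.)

1100 atm

Overburden (lithostatic) stress σ_v:
dolomite: 2810 kg/m³ × 9.81 m/s² × 3270 m = 9.014×10^7 Pa = 90.14 MPa
mudstone: 2340 kg/m³ × 9.81 m/s² × 4336 m = 9.953×10^7 Pa = 99.53 MPa
Total = 90.14 + 99.53 = 189.68 MPa
Pore pressure P_p = 1020 kg/m³ × 9.81 m/s² × 7606 m = 7.611×10^7 Pa = 76.11 MPa
Effective stress σ' = σ_v − P_p = 189.7 − 76.11 = 113.57 MPa = 1120.8 atm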